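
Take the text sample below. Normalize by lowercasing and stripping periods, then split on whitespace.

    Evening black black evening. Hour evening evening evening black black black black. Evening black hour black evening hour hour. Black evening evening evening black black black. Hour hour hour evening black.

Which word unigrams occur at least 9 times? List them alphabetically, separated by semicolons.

Unigram counts meeting the condition (at least 9 times):
  black: 13
  evening: 11

black; evening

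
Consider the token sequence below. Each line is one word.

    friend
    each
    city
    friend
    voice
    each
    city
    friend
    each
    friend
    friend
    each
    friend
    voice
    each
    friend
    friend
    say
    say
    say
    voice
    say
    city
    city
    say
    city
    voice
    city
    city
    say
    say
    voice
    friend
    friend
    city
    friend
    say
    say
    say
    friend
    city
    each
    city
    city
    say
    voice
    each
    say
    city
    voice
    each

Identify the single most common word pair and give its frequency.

Bigram frequencies (highest first):
  say say: 5
  voice each: 4
  friend each: 3
  each city: 3
  city friend: 3
  each friend: 3
  … (15 more, each ≤ 3)

"say say", 5 times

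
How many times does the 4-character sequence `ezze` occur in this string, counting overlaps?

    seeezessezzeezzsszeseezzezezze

3

Sliding a length-4 window over the 30 characters (27 positions):
  position 9–12: ezze
  position 22–25: ezze
  position 27–30: ezze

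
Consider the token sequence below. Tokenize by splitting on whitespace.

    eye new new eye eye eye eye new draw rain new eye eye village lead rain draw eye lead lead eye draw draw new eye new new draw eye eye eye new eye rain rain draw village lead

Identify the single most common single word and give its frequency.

Unigram frequencies (highest first):
  eye: 14
  new: 8
  draw: 6
  rain: 4
  lead: 4
  village: 2

"eye", 14 times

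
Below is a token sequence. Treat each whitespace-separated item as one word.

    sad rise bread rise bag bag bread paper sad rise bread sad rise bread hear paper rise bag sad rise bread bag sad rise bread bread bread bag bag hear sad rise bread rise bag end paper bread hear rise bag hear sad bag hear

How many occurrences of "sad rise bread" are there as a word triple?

Scanning the 43 overlapping trigram windows for "sad rise bread":
  position 1–3: sad rise bread
  position 9–11: sad rise bread
  position 12–14: sad rise bread
  position 19–21: sad rise bread
  position 23–25: sad rise bread
  position 31–33: sad rise bread

6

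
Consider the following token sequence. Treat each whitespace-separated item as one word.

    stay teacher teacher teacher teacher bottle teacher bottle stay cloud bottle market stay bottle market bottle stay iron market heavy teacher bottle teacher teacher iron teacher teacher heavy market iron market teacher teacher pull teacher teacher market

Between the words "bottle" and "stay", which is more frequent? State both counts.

"bottle": 6 occurrences
"stay": 4 occurrences

"bottle" (6 vs 4)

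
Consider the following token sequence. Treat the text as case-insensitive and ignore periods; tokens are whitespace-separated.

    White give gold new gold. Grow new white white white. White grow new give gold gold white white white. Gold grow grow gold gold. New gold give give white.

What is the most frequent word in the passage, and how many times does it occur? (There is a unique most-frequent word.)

"white", 9 times

Unigram frequencies (highest first):
  white: 9
  gold: 8
  give: 4
  new: 4
  grow: 4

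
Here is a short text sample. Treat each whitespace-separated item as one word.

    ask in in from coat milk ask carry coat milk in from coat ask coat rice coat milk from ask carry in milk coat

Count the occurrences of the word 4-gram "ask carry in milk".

Scanning the 21 overlapping 4-gram windows for "ask carry in milk":
  position 20–23: ask carry in milk

1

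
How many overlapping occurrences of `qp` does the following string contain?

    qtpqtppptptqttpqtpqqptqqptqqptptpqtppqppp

4

Sliding a length-2 window over the 41 characters (40 positions):
  position 20–21: qp
  position 24–25: qp
  position 28–29: qp
  position 38–39: qp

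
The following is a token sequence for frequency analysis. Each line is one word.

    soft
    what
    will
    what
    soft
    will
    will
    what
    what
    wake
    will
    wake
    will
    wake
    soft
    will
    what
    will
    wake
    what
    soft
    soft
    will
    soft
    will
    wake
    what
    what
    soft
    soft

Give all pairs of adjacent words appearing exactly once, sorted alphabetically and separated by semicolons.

Bigram counts meeting the condition (exactly once):
  soft what: 1
  wake soft: 1
  what wake: 1
  will soft: 1
  will will: 1

soft what; wake soft; what wake; will soft; will will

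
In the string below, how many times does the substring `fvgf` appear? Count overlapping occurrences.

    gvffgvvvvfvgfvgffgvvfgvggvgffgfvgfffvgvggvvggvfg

Sliding a length-4 window over the 48 characters (45 positions):
  position 10–13: fvgf
  position 13–16: fvgf
  position 31–34: fvgf

3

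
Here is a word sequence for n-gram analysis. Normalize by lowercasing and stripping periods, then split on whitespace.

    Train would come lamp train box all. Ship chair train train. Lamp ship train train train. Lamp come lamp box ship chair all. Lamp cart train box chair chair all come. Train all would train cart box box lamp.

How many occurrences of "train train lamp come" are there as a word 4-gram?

Scanning the 36 overlapping 4-gram windows for "train train lamp come":
  position 15–18: train train lamp come

1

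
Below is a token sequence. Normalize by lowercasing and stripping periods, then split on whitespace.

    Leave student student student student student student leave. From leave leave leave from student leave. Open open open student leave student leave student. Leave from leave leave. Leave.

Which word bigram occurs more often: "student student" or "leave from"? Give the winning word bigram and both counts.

"student student" (5 vs 3)

"student student": 5 occurrences
"leave from": 3 occurrences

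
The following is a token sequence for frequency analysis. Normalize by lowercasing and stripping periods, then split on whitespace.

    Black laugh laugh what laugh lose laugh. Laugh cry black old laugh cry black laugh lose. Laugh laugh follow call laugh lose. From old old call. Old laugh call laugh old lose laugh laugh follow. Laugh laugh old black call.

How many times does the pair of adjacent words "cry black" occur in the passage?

Scanning the 39 overlapping bigram windows for "cry black":
  position 9–10: cry black
  position 13–14: cry black

2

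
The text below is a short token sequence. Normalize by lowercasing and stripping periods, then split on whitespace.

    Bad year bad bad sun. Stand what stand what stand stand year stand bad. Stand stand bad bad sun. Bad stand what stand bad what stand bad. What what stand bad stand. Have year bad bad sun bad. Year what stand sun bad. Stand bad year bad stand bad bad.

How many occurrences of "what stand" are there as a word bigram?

6

Scanning the 49 overlapping bigram windows for "what stand":
  position 7–8: what stand
  position 9–10: what stand
  position 22–23: what stand
  position 25–26: what stand
  position 29–30: what stand
  position 40–41: what stand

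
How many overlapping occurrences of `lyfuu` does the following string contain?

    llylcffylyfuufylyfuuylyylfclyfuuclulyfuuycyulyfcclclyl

Sliding a length-5 window over the 54 characters (50 positions):
  position 9–13: lyfuu
  position 16–20: lyfuu
  position 28–32: lyfuu
  position 36–40: lyfuu

4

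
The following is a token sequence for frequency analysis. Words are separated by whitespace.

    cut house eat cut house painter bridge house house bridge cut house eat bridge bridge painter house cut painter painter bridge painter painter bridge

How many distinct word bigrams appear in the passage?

24 tokens → 23 bigram windows in total.
Repeated bigrams (each contributes count−1 duplicates):
  cut house: 3
  painter bridge: 3
  bridge painter: 2
  house eat: 2
  painter painter: 2
7 duplicate windows → 23 − 7 = 16 distinct.

16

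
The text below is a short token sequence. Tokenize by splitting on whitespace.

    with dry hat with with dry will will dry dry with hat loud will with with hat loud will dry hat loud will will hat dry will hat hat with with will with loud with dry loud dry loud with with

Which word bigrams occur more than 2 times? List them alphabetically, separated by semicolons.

Bigram counts meeting the condition (more than 2 times):
  hat loud: 3
  loud will: 3
  with dry: 3
  with with: 4

hat loud; loud will; with dry; with with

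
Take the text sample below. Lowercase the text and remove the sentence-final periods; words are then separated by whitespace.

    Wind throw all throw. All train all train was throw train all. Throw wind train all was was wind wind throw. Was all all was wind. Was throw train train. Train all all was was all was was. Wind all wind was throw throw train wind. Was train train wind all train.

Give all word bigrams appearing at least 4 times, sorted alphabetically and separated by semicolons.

all was; train all

Bigram counts meeting the condition (at least 4 times):
  all was: 4
  train all: 4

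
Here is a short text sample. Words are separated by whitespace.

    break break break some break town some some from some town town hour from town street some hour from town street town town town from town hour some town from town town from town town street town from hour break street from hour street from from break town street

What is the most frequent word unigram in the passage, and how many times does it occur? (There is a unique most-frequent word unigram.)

"town", 16 times

Unigram frequencies (highest first):
  town: 16
  from: 10
  break: 6
  some: 6
  street: 6
  hour: 5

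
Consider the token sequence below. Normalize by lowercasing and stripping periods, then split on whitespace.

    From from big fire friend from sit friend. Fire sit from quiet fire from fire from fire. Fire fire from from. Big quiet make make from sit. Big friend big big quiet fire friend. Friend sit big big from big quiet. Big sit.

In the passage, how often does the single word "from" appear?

Scanning the 43 tokens for "from":
  position 1: from
  position 2: from
  position 6: from
  position 11: from
  position 14: from
  position 16: from
  position 20: from
  position 21: from
  position 26: from
  position 39: from

10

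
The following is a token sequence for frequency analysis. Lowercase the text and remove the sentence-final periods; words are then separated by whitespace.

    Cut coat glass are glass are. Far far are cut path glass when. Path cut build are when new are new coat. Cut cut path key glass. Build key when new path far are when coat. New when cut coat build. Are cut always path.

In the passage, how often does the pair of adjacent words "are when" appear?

2

Scanning the 44 overlapping bigram windows for "are when":
  position 17–18: are when
  position 34–35: are when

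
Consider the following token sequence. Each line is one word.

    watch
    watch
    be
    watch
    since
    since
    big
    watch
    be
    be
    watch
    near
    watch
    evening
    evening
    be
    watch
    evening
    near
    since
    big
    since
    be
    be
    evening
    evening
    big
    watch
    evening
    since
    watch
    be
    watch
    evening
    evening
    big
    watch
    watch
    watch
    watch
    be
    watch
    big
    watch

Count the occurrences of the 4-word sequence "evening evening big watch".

2

Scanning the 41 overlapping 4-gram windows for "evening evening big watch":
  position 25–28: evening evening big watch
  position 34–37: evening evening big watch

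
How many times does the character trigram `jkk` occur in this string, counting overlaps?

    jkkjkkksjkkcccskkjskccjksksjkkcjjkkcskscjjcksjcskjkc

5

Sliding a length-3 window over the 52 characters (50 positions):
  position 1–3: jkk
  position 4–6: jkk
  position 9–11: jkk
  position 28–30: jkk
  position 33–35: jkk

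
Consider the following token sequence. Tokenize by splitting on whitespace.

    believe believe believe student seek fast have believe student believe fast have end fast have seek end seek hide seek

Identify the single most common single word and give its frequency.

"believe", 5 times

Unigram frequencies (highest first):
  believe: 5
  seek: 4
  fast: 3
  have: 3
  student: 2
  end: 2
  … (1 more, each ≤ 1)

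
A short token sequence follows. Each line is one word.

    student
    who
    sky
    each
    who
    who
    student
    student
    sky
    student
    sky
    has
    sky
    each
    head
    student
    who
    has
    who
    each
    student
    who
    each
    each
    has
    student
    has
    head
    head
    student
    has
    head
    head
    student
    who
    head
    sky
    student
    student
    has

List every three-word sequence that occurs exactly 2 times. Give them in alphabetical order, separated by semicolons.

Trigram counts meeting the condition (exactly 2 times):
  has head head: 2
  head head student: 2
  head student who: 2
  student has head: 2

has head head; head head student; head student who; student has head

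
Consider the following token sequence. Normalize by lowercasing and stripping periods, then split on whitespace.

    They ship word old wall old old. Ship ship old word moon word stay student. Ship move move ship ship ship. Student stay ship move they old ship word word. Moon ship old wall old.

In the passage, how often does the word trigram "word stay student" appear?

1

Scanning the 33 overlapping trigram windows for "word stay student":
  position 13–15: word stay student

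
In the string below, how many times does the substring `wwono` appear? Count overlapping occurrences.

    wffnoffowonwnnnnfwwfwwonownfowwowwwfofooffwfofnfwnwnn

Sliding a length-5 window over the 53 characters (49 positions):
  position 21–25: wwono

1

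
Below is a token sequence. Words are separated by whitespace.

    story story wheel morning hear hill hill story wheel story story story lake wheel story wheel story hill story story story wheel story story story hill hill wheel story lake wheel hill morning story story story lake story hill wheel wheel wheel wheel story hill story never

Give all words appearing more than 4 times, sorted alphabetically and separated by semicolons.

Unigram counts meeting the condition (more than 4 times):
  hill: 8
  story: 21
  wheel: 11

hill; story; wheel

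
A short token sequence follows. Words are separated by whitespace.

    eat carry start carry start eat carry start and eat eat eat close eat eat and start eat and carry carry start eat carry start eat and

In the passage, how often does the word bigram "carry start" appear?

Scanning the 26 overlapping bigram windows for "carry start":
  position 2–3: carry start
  position 4–5: carry start
  position 7–8: carry start
  position 21–22: carry start
  position 24–25: carry start

5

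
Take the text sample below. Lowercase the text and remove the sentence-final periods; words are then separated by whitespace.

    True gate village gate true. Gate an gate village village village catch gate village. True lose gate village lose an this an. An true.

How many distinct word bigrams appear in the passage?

24 tokens → 23 bigram windows in total.
Repeated bigrams (each contributes count−1 duplicates):
  gate village: 4
  true gate: 2
  village village: 2
5 duplicate windows → 23 − 5 = 18 distinct.

18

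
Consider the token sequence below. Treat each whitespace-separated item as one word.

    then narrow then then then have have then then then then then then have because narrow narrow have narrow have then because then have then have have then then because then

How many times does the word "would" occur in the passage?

Scanning the 31 tokens for "would":
  (none found)

0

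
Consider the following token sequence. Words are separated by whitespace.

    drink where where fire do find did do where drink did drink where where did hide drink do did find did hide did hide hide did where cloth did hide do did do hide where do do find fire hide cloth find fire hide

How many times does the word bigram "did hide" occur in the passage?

Scanning the 43 overlapping bigram windows for "did hide":
  position 15–16: did hide
  position 21–22: did hide
  position 23–24: did hide
  position 29–30: did hide

4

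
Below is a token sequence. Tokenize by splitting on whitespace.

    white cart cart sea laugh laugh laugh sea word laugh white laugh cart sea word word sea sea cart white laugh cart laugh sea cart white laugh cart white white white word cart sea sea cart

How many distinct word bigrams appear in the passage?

36 tokens → 35 bigram windows in total.
Repeated bigrams (each contributes count−1 duplicates):
  cart sea: 3
  cart white: 3
  laugh cart: 3
  sea cart: 3
  white laugh: 3
  laugh laugh: 2
  laugh sea: 2
  sea sea: 2
  … (2 more repeated)
15 duplicate windows → 35 − 15 = 20 distinct.

20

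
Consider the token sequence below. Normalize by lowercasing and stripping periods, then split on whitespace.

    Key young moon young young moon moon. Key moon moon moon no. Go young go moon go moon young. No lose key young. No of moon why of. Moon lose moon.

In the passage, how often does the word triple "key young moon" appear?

1

Scanning the 29 overlapping trigram windows for "key young moon":
  position 1–3: key young moon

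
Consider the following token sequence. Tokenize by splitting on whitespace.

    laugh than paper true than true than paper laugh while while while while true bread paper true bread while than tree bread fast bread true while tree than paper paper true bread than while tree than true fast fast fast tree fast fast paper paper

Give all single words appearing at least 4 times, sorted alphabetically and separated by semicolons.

bread; fast; paper; than; tree; true; while

Unigram counts meeting the condition (at least 4 times):
  bread: 5
  fast: 6
  paper: 7
  than: 7
  tree: 4
  true: 7
  while: 7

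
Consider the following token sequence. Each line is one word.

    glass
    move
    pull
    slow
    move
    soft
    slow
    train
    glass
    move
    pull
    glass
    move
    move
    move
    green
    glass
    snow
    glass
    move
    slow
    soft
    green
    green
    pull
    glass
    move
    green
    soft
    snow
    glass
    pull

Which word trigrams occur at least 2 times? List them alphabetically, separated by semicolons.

glass move pull; pull glass move

Trigram counts meeting the condition (at least 2 times):
  glass move pull: 2
  pull glass move: 2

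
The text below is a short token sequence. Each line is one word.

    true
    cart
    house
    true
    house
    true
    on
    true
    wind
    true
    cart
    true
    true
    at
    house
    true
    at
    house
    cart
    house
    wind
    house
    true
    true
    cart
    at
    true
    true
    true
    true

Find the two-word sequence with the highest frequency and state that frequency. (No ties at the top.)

Bigram frequencies (highest first):
  true true: 5
  house true: 4
  true cart: 3
  cart house: 2
  true at: 2
  at house: 2
  … (11 more, each ≤ 1)

"true true", 5 times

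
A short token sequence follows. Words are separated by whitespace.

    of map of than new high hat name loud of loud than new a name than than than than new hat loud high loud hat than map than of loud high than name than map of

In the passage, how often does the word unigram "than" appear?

10

Scanning the 36 tokens for "than":
  position 4: than
  position 12: than
  position 16: than
  position 17: than
  position 18: than
  position 19: than
  position 26: than
  position 28: than
  position 32: than
  position 34: than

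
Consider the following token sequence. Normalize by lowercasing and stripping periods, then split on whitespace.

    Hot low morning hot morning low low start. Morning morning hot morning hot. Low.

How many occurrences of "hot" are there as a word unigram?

Scanning the 14 tokens for "hot":
  position 1: hot
  position 4: hot
  position 11: hot
  position 13: hot

4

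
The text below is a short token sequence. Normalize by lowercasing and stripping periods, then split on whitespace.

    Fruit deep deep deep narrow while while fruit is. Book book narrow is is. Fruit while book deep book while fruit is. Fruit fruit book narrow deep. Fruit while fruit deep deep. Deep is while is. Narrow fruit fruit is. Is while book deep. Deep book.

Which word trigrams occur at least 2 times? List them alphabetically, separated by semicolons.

deep deep deep; fruit deep deep; while book deep; while fruit is

Trigram counts meeting the condition (at least 2 times):
  deep deep deep: 2
  fruit deep deep: 2
  while book deep: 2
  while fruit is: 2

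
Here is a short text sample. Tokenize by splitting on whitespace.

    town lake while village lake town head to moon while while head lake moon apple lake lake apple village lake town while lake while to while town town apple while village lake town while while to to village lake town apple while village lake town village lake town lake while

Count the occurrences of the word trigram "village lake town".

6

Scanning the 48 overlapping trigram windows for "village lake town":
  position 4–6: village lake town
  position 19–21: village lake town
  position 31–33: village lake town
  position 38–40: village lake town
  position 43–45: village lake town
  position 46–48: village lake town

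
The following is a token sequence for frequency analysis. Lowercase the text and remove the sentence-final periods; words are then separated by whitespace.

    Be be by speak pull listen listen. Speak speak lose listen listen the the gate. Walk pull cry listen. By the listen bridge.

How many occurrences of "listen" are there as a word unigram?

Scanning the 23 tokens for "listen":
  position 6: listen
  position 7: listen
  position 11: listen
  position 12: listen
  position 19: listen
  position 22: listen

6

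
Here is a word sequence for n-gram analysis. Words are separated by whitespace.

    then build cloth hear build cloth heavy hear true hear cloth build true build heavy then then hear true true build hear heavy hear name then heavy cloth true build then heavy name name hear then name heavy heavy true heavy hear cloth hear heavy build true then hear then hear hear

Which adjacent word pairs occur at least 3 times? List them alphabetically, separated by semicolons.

heavy hear; then hear; true build

Bigram counts meeting the condition (at least 3 times):
  heavy hear: 3
  then hear: 3
  true build: 3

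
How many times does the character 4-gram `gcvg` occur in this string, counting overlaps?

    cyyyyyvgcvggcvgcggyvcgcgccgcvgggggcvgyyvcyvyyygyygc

4

Sliding a length-4 window over the 51 characters (48 positions):
  position 8–11: gcvg
  position 12–15: gcvg
  position 27–30: gcvg
  position 34–37: gcvg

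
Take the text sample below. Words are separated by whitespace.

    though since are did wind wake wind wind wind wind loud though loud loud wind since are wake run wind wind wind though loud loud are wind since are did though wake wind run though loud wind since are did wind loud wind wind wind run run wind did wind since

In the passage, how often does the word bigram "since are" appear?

Scanning the 50 overlapping bigram windows for "since are":
  position 2–3: since are
  position 16–17: since are
  position 28–29: since are
  position 38–39: since are

4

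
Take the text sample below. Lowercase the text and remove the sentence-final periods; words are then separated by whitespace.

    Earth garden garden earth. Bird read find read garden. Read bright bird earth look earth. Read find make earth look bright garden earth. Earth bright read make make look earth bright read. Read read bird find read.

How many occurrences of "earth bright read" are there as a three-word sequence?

2

Scanning the 35 overlapping trigram windows for "earth bright read":
  position 24–26: earth bright read
  position 30–32: earth bright read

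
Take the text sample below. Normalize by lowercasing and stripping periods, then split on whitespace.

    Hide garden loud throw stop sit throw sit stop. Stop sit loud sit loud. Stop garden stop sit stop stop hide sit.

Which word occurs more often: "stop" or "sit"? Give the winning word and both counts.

"stop" (7 vs 6)

"stop": 7 occurrences
"sit": 6 occurrences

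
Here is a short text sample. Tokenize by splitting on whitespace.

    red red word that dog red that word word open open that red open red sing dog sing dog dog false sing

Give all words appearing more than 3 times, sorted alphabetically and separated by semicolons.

Unigram counts meeting the condition (more than 3 times):
  dog: 4
  red: 5

dog; red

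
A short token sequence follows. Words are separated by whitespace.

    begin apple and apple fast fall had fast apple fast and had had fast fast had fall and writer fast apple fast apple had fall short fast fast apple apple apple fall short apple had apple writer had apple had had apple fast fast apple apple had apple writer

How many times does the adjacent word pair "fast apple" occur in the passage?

Scanning the 48 overlapping bigram windows for "fast apple":
  position 8–9: fast apple
  position 20–21: fast apple
  position 22–23: fast apple
  position 28–29: fast apple
  position 44–45: fast apple

5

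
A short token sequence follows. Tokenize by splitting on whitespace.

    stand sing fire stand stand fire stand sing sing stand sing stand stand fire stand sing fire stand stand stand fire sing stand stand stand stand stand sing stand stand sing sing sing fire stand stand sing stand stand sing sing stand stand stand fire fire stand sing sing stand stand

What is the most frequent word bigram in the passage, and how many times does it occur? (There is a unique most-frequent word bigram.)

Bigram frequencies (highest first):
  stand stand: 14
  stand sing: 9
  sing stand: 7
  fire stand: 6
  sing sing: 5
  stand fire: 4
  … (3 more, each ≤ 3)

"stand stand", 14 times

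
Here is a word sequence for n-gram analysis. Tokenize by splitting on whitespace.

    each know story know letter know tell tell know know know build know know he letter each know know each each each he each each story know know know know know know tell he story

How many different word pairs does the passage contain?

21

35 tokens → 34 bigram windows in total.
Repeated bigrams (each contributes count−1 duplicates):
  know know: 9
  each each: 3
  each know: 2
  know tell: 2
  story know: 2
13 duplicate windows → 34 − 13 = 21 distinct.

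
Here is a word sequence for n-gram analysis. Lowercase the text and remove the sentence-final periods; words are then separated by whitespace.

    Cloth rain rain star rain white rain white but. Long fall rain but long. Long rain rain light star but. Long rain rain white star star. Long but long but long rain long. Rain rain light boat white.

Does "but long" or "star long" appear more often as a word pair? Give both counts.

"but long" (5 vs 1)

"but long": 5 occurrences
"star long": 1 occurrence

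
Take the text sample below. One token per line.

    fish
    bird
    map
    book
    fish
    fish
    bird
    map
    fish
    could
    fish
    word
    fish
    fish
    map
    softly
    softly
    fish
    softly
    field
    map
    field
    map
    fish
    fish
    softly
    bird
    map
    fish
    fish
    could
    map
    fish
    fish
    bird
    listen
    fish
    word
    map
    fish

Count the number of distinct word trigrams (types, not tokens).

40 tokens → 38 trigram windows in total.
Repeated trigrams (each contributes count−1 duplicates):
  map fish fish: 3
  bird map fish: 2
  fish bird map: 2
  fish fish bird: 2
5 duplicate windows → 38 − 5 = 33 distinct.

33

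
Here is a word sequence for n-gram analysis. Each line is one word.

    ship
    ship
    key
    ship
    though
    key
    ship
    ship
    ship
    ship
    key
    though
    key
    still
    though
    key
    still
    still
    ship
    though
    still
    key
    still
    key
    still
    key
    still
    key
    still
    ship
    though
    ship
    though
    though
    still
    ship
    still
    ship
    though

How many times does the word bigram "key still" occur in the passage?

6

Scanning the 38 overlapping bigram windows for "key still":
  position 13–14: key still
  position 16–17: key still
  position 22–23: key still
  position 24–25: key still
  position 26–27: key still
  position 28–29: key still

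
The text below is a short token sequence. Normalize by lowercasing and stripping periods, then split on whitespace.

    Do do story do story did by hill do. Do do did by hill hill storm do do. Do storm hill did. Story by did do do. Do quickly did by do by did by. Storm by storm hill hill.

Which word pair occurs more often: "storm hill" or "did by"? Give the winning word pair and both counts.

"did by" (4 vs 2)

"storm hill": 2 occurrences
"did by": 4 occurrences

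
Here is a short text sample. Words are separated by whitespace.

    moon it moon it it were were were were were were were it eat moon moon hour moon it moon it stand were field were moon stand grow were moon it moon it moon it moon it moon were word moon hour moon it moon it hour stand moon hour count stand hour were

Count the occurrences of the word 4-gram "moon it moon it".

6

Scanning the 51 overlapping 4-gram windows for "moon it moon it":
  position 1–4: moon it moon it
  position 18–21: moon it moon it
  position 30–33: moon it moon it
  position 32–35: moon it moon it
  position 34–37: moon it moon it
  position 43–46: moon it moon it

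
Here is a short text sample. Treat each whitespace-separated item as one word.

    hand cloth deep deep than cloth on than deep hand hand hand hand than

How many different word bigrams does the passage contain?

14 tokens → 13 bigram windows in total.
Repeated bigrams (each contributes count−1 duplicates):
  hand hand: 3
2 duplicate windows → 13 − 2 = 11 distinct.

11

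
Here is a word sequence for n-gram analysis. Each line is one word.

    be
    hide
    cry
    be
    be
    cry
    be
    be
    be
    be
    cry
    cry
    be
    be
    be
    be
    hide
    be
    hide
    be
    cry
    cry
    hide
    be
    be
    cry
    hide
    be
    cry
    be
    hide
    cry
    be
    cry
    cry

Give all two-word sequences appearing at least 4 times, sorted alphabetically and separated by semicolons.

Bigram counts meeting the condition (at least 4 times):
  be be: 8
  be cry: 6
  be hide: 4
  cry be: 5
  hide be: 4

be be; be cry; be hide; cry be; hide be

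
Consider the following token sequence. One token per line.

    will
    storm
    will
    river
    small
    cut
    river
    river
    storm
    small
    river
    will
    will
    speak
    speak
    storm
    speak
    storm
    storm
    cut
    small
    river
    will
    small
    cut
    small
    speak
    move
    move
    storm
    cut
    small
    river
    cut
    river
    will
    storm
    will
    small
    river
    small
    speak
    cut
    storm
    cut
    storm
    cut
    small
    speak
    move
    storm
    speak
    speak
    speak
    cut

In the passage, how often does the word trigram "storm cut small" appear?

3

Scanning the 53 overlapping trigram windows for "storm cut small":
  position 19–21: storm cut small
  position 30–32: storm cut small
  position 46–48: storm cut small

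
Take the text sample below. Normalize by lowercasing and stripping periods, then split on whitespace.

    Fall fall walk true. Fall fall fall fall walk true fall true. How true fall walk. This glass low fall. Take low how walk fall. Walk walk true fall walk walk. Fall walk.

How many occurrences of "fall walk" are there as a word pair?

Scanning the 32 overlapping bigram windows for "fall walk":
  position 2–3: fall walk
  position 8–9: fall walk
  position 15–16: fall walk
  position 25–26: fall walk
  position 29–30: fall walk
  position 32–33: fall walk

6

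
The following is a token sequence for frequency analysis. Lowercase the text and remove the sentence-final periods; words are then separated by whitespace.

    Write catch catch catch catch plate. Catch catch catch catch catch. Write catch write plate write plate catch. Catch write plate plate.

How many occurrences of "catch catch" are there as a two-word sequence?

Scanning the 21 overlapping bigram windows for "catch catch":
  position 2–3: catch catch
  position 3–4: catch catch
  position 4–5: catch catch
  position 7–8: catch catch
  position 8–9: catch catch
  position 9–10: catch catch
  position 10–11: catch catch
  position 18–19: catch catch

8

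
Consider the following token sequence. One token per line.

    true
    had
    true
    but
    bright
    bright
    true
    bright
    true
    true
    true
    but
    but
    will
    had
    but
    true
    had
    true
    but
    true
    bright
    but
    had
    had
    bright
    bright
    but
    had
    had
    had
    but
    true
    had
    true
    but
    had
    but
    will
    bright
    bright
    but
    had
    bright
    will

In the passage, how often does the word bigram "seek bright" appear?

Scanning the 44 overlapping bigram windows for "seek bright":
  (none found)

0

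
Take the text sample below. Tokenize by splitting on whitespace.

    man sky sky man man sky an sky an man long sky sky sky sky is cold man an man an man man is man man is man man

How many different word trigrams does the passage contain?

22

29 tokens → 27 trigram windows in total.
Repeated trigrams (each contributes count−1 duplicates):
  is man man: 2
  man an man: 2
  man is man: 2
  man man is: 2
  sky sky sky: 2
5 duplicate windows → 27 − 5 = 22 distinct.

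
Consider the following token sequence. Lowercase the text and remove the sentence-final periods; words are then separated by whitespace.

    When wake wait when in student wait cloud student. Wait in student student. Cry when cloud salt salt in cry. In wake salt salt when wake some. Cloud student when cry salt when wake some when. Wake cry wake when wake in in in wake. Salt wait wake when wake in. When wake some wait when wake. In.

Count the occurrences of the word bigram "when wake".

Scanning the 57 overlapping bigram windows for "when wake":
  position 1–2: when wake
  position 25–26: when wake
  position 33–34: when wake
  position 36–37: when wake
  position 40–41: when wake
  position 49–50: when wake
  position 52–53: when wake
  position 56–57: when wake

8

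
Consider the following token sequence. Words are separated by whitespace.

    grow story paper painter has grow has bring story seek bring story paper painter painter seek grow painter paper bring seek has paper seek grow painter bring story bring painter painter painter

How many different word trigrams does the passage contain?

32 tokens → 30 trigram windows in total.
Repeated trigrams (each contributes count−1 duplicates):
  seek grow painter: 2
  story paper painter: 2
2 duplicate windows → 30 − 2 = 28 distinct.

28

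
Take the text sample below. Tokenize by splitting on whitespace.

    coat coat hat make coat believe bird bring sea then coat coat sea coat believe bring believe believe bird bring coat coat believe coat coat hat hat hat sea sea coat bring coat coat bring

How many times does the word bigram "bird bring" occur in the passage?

2

Scanning the 34 overlapping bigram windows for "bird bring":
  position 7–8: bird bring
  position 19–20: bird bring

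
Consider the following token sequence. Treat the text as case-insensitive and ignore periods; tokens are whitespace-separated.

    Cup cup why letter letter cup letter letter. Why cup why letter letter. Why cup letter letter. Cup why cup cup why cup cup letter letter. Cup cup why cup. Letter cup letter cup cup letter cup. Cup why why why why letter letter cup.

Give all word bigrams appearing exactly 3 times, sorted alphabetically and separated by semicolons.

why letter; why why

Bigram counts meeting the condition (exactly 3 times):
  why letter: 3
  why why: 3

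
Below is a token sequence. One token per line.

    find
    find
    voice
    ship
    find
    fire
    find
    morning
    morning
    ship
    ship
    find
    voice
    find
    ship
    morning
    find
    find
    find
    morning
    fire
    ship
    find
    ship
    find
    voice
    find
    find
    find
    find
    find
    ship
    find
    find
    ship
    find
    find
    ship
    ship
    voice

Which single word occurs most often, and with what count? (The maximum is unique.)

Unigram frequencies (highest first):
  find: 20
  ship: 10
  voice: 4
  morning: 4
  fire: 2

"find", 20 times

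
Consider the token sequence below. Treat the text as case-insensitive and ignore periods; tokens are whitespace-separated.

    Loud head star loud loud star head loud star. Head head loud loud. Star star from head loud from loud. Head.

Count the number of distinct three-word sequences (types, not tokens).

17

21 tokens → 19 trigram windows in total.
Repeated trigrams (each contributes count−1 duplicates):
  loud loud star: 2
  loud star head: 2
2 duplicate windows → 19 − 2 = 17 distinct.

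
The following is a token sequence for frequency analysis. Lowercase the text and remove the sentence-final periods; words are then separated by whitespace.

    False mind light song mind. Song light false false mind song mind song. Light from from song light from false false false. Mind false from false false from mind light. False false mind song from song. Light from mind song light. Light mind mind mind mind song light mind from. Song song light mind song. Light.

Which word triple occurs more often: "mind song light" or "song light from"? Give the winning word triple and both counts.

"mind song light": 5 occurrences
"song light from": 3 occurrences

"mind song light" (5 vs 3)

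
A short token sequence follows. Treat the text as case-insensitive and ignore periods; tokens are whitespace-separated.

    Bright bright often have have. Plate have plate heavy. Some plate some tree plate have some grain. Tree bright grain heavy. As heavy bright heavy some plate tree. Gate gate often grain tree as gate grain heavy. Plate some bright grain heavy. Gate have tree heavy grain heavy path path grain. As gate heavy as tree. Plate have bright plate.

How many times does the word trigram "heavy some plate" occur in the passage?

Scanning the 58 overlapping trigram windows for "heavy some plate":
  position 9–11: heavy some plate
  position 25–27: heavy some plate

2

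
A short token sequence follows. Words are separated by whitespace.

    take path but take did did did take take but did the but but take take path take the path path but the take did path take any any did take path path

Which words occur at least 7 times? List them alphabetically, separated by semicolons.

path; take

Unigram counts meeting the condition (at least 7 times):
  path: 7
  take: 10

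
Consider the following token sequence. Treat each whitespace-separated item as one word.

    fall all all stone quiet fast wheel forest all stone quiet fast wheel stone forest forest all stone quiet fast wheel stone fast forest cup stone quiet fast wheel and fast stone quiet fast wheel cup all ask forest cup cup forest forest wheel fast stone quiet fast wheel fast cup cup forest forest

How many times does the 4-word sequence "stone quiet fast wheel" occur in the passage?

Scanning the 51 overlapping 4-gram windows for "stone quiet fast wheel":
  position 4–7: stone quiet fast wheel
  position 10–13: stone quiet fast wheel
  position 18–21: stone quiet fast wheel
  position 26–29: stone quiet fast wheel
  position 32–35: stone quiet fast wheel
  position 46–49: stone quiet fast wheel

6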